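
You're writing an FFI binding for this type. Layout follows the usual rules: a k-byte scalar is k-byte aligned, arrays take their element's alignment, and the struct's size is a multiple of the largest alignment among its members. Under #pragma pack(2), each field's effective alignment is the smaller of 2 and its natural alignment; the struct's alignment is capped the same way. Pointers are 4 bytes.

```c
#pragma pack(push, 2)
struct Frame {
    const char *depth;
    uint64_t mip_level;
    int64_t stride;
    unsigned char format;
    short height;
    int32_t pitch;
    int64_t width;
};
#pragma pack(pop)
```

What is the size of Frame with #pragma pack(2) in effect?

36

depth at 0 (size 4, align 2) → ends 4
mip_level at 4 (size 8, align 2) → ends 12
stride at 12 (size 8, align 2) → ends 20
format at 20 (size 1, align 1) → ends 21
pad 1 to align 2 for height
height at 22 (size 2, align 2) → ends 24
pitch at 24 (size 4, align 2) → ends 28
width at 28 (size 8, align 2) → ends 36
total 36 bytes, alignment 2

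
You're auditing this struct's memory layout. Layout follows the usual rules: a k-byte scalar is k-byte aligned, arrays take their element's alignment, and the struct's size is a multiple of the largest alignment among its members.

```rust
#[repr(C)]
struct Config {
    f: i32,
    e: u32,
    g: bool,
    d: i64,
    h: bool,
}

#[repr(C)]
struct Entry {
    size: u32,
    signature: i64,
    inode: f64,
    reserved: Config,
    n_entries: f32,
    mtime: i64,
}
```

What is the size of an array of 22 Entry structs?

Config: @0: f [4B, align 4] → 4; @4: e [4B, align 4] → 8; @8: g [1B, align 1] → 9; +7 pad (align 8); @16: d [8B, align 8] → 24; @24: h [1B, align 1] → 25; +7 tail pad (align 8); size 32, align 8
@0: size [4B, align 4] → 4
+4 pad (align 8)
@8: signature [8B, align 8] → 16
@16: inode [8B, align 8] → 24
@24: reserved [32B, align 8] → 56
@56: n_entries [4B, align 4] → 60
+4 pad (align 8)
@64: mtime [8B, align 8] → 72
size 72, align 8
array of 22: 22 × 72 = 1584

1584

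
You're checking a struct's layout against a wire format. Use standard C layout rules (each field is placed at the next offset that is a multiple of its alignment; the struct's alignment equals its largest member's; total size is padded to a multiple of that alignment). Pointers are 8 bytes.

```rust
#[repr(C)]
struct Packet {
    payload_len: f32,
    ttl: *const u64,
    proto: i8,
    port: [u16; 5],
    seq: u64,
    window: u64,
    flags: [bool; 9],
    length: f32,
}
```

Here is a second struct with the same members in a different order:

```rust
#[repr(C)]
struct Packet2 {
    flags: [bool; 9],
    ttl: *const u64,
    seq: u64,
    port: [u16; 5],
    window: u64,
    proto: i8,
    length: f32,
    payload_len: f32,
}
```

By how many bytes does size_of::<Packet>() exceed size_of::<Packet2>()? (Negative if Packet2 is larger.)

-8

@0: payload_len [4B, align 4] → 4
+4 pad (align 8)
@8: ttl [8B, align 8] → 16
@16: proto [1B, align 1] → 17
+1 pad (align 2)
@18: port [10B, align 2] → 28
+4 pad (align 8)
@32: seq [8B, align 8] → 40
@40: window [8B, align 8] → 48
@48: flags [9B, align 1] → 57
+3 pad (align 4)
@60: length [4B, align 4] → 64
size 64, align 8
— Packet2 —
@0: flags [9B, align 1] → 9
+7 pad (align 8)
@16: ttl [8B, align 8] → 24
@24: seq [8B, align 8] → 32
@32: port [10B, align 2] → 42
+6 pad (align 8)
@48: window [8B, align 8] → 56
@56: proto [1B, align 1] → 57
+3 pad (align 4)
@60: length [4B, align 4] → 64
@64: payload_len [4B, align 4] → 68
+4 tail pad (align 8)
size 72, align 8
64 − 72 = -8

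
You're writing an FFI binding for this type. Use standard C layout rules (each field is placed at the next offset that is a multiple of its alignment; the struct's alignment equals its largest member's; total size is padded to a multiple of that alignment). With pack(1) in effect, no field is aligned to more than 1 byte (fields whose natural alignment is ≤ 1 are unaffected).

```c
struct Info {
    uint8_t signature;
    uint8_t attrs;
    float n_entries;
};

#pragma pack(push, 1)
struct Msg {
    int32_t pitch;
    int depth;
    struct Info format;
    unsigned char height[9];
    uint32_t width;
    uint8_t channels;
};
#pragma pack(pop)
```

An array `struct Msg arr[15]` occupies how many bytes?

450

Info: @0: signature [1B, align 1] → 1; @1: attrs [1B, align 1] → 2; +2 pad (align 4); @4: n_entries [4B, align 4] → 8; size 8, align 4
@0: pitch [4B, align 1] → 4
@4: depth [4B, align 1] → 8
@8: format [8B, align 1] → 16
@16: height [9B, align 1] → 25
@25: width [4B, align 1] → 29
@29: channels [1B, align 1] → 30
size 30, align 1
array of 15: 15 × 30 = 450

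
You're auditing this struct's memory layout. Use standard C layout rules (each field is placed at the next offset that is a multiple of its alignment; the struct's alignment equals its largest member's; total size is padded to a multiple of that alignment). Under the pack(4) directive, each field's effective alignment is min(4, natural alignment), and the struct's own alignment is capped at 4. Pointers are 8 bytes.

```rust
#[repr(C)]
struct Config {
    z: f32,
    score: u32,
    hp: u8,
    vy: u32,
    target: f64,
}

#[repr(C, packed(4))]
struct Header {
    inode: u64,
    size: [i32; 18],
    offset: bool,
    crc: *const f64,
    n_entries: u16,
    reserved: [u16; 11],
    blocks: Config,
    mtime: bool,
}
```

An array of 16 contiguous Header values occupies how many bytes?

Config: z at 0 (size 4, align 4) → ends 4; score at 4 (size 4, align 4) → ends 8; hp at 8 (size 1, align 1) → ends 9; pad 3 to align 4 for vy; vy at 12 (size 4, align 4) → ends 16; target at 16 (size 8, align 8) → ends 24; total 24 bytes, alignment 8
inode at 0 (size 8, align 4) → ends 8
size at 8 (size 72, align 4) → ends 80
offset at 80 (size 1, align 1) → ends 81
pad 3 to align 4 for crc
crc at 84 (size 8, align 4) → ends 92
n_entries at 92 (size 2, align 2) → ends 94
reserved at 94 (size 22, align 2) → ends 116
blocks at 116 (size 24, align 4) → ends 140
mtime at 140 (size 1, align 1) → ends 141
tail pad 3 to reach multiple of 4
total 144 bytes, alignment 4
array of 16: 16 × 144 = 2304

2304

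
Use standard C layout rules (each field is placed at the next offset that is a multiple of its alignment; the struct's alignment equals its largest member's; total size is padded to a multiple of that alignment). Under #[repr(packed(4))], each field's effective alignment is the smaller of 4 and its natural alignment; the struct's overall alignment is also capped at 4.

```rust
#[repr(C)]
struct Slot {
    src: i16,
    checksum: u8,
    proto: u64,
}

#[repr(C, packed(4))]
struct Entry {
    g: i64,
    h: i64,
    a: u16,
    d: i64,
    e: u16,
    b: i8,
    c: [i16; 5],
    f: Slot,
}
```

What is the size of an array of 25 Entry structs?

1500

Slot: @0: src [2B, align 2] → 2; @2: checksum [1B, align 1] → 3; +5 pad (align 8); @8: proto [8B, align 8] → 16; size 16, align 8
@0: g [8B, align 4] → 8
@8: h [8B, align 4] → 16
@16: a [2B, align 2] → 18
+2 pad (align 4)
@20: d [8B, align 4] → 28
@28: e [2B, align 2] → 30
@30: b [1B, align 1] → 31
+1 pad (align 2)
@32: c [10B, align 2] → 42
+2 pad (align 4)
@44: f [16B, align 4] → 60
size 60, align 4
array of 25: 25 × 60 = 1500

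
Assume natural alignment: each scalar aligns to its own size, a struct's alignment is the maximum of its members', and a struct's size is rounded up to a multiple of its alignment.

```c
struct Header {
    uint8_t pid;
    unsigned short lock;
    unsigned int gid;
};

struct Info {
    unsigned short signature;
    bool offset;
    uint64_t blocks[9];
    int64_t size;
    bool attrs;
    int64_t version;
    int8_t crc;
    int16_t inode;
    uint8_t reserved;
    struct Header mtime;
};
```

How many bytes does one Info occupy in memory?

Header: pid at 0 (size 1, align 1) → ends 1; pad 1 to align 2 for lock; lock at 2 (size 2, align 2) → ends 4; gid at 4 (size 4, align 4) → ends 8; total 8 bytes, alignment 4
signature at 0 (size 2, align 2) → ends 2
offset at 2 (size 1, align 1) → ends 3
pad 5 to align 8 for blocks
blocks at 8 (size 72, align 8) → ends 80
size at 80 (size 8, align 8) → ends 88
attrs at 88 (size 1, align 1) → ends 89
pad 7 to align 8 for version
version at 96 (size 8, align 8) → ends 104
crc at 104 (size 1, align 1) → ends 105
pad 1 to align 2 for inode
inode at 106 (size 2, align 2) → ends 108
reserved at 108 (size 1, align 1) → ends 109
pad 3 to align 4 for mtime
mtime at 112 (size 8, align 4) → ends 120
total 120 bytes, alignment 8

120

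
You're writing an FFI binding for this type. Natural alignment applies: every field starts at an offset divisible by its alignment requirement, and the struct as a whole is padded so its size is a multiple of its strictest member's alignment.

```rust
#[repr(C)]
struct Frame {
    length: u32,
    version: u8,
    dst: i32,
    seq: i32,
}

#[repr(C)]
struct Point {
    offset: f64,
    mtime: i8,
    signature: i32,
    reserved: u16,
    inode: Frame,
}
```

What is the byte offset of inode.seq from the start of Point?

Frame: 0..4  length  (4B, 4-aligned); 4..5  version  (1B, 1-aligned); 5..8  -- padding (3B); 8..12  dst  (4B, 4-aligned); 12..16  seq  (4B, 4-aligned); sizeof = 16, alignof = 4
0..8  offset  (8B, 8-aligned)
8..9  mtime  (1B, 1-aligned)
9..12  -- padding (3B)
12..16  signature  (4B, 4-aligned)
16..18  reserved  (2B, 2-aligned)
18..20  -- padding (2B)
20..36  inode  (16B, 4-aligned)
within Frame: seq at 12
20 + 12 = 32

32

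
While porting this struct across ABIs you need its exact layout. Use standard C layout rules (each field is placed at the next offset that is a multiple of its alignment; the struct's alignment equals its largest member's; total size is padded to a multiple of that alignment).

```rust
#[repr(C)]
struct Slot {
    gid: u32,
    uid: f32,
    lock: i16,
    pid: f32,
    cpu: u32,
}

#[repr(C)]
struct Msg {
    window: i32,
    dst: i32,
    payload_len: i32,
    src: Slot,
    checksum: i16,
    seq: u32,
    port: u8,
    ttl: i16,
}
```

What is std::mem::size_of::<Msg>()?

44 bytes

Slot: gid at 0 (size 4, align 4) → ends 4; uid at 4 (size 4, align 4) → ends 8; lock at 8 (size 2, align 2) → ends 10; pad 2 to align 4 for pid; pid at 12 (size 4, align 4) → ends 16; cpu at 16 (size 4, align 4) → ends 20; total 20 bytes, alignment 4
window at 0 (size 4, align 4) → ends 4
dst at 4 (size 4, align 4) → ends 8
payload_len at 8 (size 4, align 4) → ends 12
src at 12 (size 20, align 4) → ends 32
checksum at 32 (size 2, align 2) → ends 34
pad 2 to align 4 for seq
seq at 36 (size 4, align 4) → ends 40
port at 40 (size 1, align 1) → ends 41
pad 1 to align 2 for ttl
ttl at 42 (size 2, align 2) → ends 44
total 44 bytes, alignment 4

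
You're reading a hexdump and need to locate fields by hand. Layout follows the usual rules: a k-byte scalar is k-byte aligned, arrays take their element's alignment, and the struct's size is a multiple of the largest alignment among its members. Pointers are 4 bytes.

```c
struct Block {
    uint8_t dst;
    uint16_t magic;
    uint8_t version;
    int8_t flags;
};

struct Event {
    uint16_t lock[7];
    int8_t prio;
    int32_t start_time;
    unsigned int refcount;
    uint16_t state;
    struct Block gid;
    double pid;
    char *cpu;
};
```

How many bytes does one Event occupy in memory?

48 bytes

Block: dst at 0 (size 1, align 1) → ends 1; pad 1 to align 2 for magic; magic at 2 (size 2, align 2) → ends 4; version at 4 (size 1, align 1) → ends 5; flags at 5 (size 1, align 1) → ends 6; total 6 bytes, alignment 2
lock at 0 (size 14, align 2) → ends 14
prio at 14 (size 1, align 1) → ends 15
pad 1 to align 4 for start_time
start_time at 16 (size 4, align 4) → ends 20
refcount at 20 (size 4, align 4) → ends 24
state at 24 (size 2, align 2) → ends 26
gid at 26 (size 6, align 2) → ends 32
pid at 32 (size 8, align 8) → ends 40
cpu at 40 (size 4, align 4) → ends 44
tail pad 4 to reach multiple of 8
total 48 bytes, alignment 8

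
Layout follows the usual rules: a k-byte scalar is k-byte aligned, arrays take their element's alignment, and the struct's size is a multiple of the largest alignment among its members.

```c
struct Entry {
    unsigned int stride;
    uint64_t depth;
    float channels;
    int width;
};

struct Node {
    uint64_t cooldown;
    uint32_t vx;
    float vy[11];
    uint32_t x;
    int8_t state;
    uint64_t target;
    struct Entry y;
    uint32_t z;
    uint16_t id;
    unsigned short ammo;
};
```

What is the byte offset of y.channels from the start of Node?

88

Entry: 0..4  stride  (4B, 4-aligned); 4..8  -- padding (4B); 8..16  depth  (8B, 8-aligned); 16..20  channels  (4B, 4-aligned); 20..24  width  (4B, 4-aligned); sizeof = 24, alignof = 8
0..8  cooldown  (8B, 8-aligned)
8..12  vx  (4B, 4-aligned)
12..56  vy  (44B, 4-aligned)
56..60  x  (4B, 4-aligned)
60..61  state  (1B, 1-aligned)
61..64  -- padding (3B)
64..72  target  (8B, 8-aligned)
72..96  y  (24B, 8-aligned)
within Entry: channels at 16
72 + 16 = 88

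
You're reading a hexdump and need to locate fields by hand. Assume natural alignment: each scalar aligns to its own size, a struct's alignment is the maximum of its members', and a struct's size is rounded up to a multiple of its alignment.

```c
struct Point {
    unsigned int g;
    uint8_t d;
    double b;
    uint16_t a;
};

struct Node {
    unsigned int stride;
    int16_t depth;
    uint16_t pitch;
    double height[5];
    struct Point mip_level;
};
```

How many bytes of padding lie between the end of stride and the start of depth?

0

Point: @0: g [4B, align 4] → 4; @4: d [1B, align 1] → 5; +3 pad (align 8); @8: b [8B, align 8] → 16; @16: a [2B, align 2] → 18; +6 tail pad (align 8); size 24, align 8
@0: stride [4B, align 4] → 4
@4: depth [2B, align 2] → 6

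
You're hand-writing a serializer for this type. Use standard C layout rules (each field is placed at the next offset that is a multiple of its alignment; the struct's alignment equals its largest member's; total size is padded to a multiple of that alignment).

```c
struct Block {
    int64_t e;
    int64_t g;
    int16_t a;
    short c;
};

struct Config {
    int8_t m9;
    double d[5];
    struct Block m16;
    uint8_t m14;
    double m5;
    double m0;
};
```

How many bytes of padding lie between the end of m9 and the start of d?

7

Block: e at 0 (size 8, align 8) → ends 8; g at 8 (size 8, align 8) → ends 16; a at 16 (size 2, align 2) → ends 18; c at 18 (size 2, align 2) → ends 20; tail pad 4 to reach multiple of 8; total 24 bytes, alignment 8
m9 at 0 (size 1, align 1) → ends 1
pad 7 to align 8 for d
d at 8 (size 40, align 8) → ends 48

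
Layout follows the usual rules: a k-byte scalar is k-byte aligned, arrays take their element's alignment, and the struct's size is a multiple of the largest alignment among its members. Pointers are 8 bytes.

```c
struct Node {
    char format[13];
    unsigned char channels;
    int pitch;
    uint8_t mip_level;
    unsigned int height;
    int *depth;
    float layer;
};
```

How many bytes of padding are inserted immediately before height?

3

@0: format [13B, align 1] → 13
@13: channels [1B, align 1] → 14
+2 pad (align 4)
@16: pitch [4B, align 4] → 20
@20: mip_level [1B, align 1] → 21
+3 pad (align 4)
@24: height [4B, align 4] → 28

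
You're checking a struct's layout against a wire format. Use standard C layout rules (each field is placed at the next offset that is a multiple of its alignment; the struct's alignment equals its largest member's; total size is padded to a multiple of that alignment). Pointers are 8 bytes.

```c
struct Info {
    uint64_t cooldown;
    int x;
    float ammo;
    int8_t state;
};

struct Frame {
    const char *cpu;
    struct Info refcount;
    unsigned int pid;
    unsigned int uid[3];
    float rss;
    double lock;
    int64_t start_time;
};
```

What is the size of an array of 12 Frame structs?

864

Info: @0: cooldown [8B, align 8] → 8; @8: x [4B, align 4] → 12; @12: ammo [4B, align 4] → 16; @16: state [1B, align 1] → 17; +7 tail pad (align 8); size 24, align 8
@0: cpu [8B, align 8] → 8
@8: refcount [24B, align 8] → 32
@32: pid [4B, align 4] → 36
@36: uid [12B, align 4] → 48
@48: rss [4B, align 4] → 52
+4 pad (align 8)
@56: lock [8B, align 8] → 64
@64: start_time [8B, align 8] → 72
size 72, align 8
array of 12: 12 × 72 = 864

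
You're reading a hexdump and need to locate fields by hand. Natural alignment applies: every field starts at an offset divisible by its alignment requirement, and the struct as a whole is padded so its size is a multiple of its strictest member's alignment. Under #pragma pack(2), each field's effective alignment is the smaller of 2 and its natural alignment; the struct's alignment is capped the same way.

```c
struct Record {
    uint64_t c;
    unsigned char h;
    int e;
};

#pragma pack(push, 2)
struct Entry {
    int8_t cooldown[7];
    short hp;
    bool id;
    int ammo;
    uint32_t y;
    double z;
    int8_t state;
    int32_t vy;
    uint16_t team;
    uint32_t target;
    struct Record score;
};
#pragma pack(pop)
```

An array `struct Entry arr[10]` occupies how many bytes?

560

Record: c at 0 (size 8, align 8) → ends 8; h at 8 (size 1, align 1) → ends 9; pad 3 to align 4 for e; e at 12 (size 4, align 4) → ends 16; total 16 bytes, alignment 8
cooldown at 0 (size 7, align 1) → ends 7
pad 1 to align 2 for hp
hp at 8 (size 2, align 2) → ends 10
id at 10 (size 1, align 1) → ends 11
pad 1 to align 2 for ammo
ammo at 12 (size 4, align 2) → ends 16
y at 16 (size 4, align 2) → ends 20
z at 20 (size 8, align 2) → ends 28
state at 28 (size 1, align 1) → ends 29
pad 1 to align 2 for vy
vy at 30 (size 4, align 2) → ends 34
team at 34 (size 2, align 2) → ends 36
target at 36 (size 4, align 2) → ends 40
score at 40 (size 16, align 2) → ends 56
total 56 bytes, alignment 2
array of 10: 10 × 56 = 560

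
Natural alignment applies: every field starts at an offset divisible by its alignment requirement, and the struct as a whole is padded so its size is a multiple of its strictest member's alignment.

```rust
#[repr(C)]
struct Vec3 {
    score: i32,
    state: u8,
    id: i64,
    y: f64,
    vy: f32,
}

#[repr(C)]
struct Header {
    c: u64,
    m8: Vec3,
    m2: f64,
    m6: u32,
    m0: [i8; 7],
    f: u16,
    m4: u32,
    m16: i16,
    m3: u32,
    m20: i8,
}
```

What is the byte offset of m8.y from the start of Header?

24

Vec3: @0: score [4B, align 4] → 4; @4: state [1B, align 1] → 5; +3 pad (align 8); @8: id [8B, align 8] → 16; @16: y [8B, align 8] → 24; @24: vy [4B, align 4] → 28; +4 tail pad (align 8); size 32, align 8
@0: c [8B, align 8] → 8
@8: m8 [32B, align 8] → 40
within Vec3: y at 16
8 + 16 = 24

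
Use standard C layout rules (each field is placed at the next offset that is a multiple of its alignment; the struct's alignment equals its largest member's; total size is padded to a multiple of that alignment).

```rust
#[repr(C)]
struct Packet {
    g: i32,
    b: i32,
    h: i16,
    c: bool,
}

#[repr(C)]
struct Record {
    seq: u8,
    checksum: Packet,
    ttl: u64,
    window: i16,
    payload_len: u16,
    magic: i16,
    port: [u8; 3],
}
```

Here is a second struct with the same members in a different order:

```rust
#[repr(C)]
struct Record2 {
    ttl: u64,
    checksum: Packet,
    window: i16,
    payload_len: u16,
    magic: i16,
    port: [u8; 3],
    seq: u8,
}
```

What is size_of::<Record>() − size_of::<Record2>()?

8

Packet: 0..4  g  (4B, 4-aligned); 4..8  b  (4B, 4-aligned); 8..10  h  (2B, 2-aligned); 10..11  c  (1B, 1-aligned); 11..12  -- tail padding (1B); sizeof = 12, alignof = 4
0..1  seq  (1B, 1-aligned)
1..4  -- padding (3B)
4..16  checksum  (12B, 4-aligned)
16..24  ttl  (8B, 8-aligned)
24..26  window  (2B, 2-aligned)
26..28  payload_len  (2B, 2-aligned)
28..30  magic  (2B, 2-aligned)
30..33  port  (3B, 1-aligned)
33..40  -- tail padding (7B)
sizeof = 40, alignof = 8
— Record2 —
0..8  ttl  (8B, 8-aligned)
8..20  checksum  (12B, 4-aligned)
20..22  window  (2B, 2-aligned)
22..24  payload_len  (2B, 2-aligned)
24..26  magic  (2B, 2-aligned)
26..29  port  (3B, 1-aligned)
29..30  seq  (1B, 1-aligned)
30..32  -- tail padding (2B)
sizeof = 32, alignof = 8
40 − 32 = 8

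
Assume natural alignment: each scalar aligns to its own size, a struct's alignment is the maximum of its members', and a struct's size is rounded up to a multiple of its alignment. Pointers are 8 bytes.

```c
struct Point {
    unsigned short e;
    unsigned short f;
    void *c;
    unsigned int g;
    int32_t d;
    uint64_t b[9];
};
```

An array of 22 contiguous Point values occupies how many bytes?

0..2  e  (2B, 2-aligned)
2..4  f  (2B, 2-aligned)
4..8  -- padding (4B)
8..16  c  (8B, 8-aligned)
16..20  g  (4B, 4-aligned)
20..24  d  (4B, 4-aligned)
24..96  b  (72B, 8-aligned)
sizeof = 96, alignof = 8
array of 22: 22 × 96 = 2112

2112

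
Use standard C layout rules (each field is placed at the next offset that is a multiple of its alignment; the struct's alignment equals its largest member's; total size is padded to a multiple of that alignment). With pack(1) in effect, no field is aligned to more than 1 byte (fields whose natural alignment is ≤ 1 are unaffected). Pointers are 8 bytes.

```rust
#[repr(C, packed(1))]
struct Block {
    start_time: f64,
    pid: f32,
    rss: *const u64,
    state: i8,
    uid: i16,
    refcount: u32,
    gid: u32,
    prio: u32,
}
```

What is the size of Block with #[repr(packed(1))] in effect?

0..8  start_time  (8B, 1-aligned)
8..12  pid  (4B, 1-aligned)
12..20  rss  (8B, 1-aligned)
20..21  state  (1B, 1-aligned)
21..23  uid  (2B, 1-aligned)
23..27  refcount  (4B, 1-aligned)
27..31  gid  (4B, 1-aligned)
31..35  prio  (4B, 1-aligned)
sizeof = 35, alignof = 1

35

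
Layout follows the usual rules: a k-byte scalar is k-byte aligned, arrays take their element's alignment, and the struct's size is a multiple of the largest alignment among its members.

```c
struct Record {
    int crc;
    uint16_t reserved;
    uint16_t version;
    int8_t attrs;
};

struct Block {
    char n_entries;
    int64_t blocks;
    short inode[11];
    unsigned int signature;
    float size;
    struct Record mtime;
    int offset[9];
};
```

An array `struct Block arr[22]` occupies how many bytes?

2112

Record: crc at 0 (size 4, align 4) → ends 4; reserved at 4 (size 2, align 2) → ends 6; version at 6 (size 2, align 2) → ends 8; attrs at 8 (size 1, align 1) → ends 9; tail pad 3 to reach multiple of 4; total 12 bytes, alignment 4
n_entries at 0 (size 1, align 1) → ends 1
pad 7 to align 8 for blocks
blocks at 8 (size 8, align 8) → ends 16
inode at 16 (size 22, align 2) → ends 38
pad 2 to align 4 for signature
signature at 40 (size 4, align 4) → ends 44
size at 44 (size 4, align 4) → ends 48
mtime at 48 (size 12, align 4) → ends 60
offset at 60 (size 36, align 4) → ends 96
total 96 bytes, alignment 8
array of 22: 22 × 96 = 2112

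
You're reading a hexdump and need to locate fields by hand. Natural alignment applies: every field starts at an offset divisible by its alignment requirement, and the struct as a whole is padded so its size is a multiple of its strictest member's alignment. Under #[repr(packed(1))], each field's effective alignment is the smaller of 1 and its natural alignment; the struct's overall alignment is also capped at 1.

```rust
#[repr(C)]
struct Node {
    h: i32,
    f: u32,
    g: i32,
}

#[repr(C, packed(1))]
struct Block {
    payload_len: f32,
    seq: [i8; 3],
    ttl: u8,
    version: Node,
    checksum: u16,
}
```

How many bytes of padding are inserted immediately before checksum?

Node: @0: h [4B, align 4] → 4; @4: f [4B, align 4] → 8; @8: g [4B, align 4] → 12; size 12, align 4
@0: payload_len [4B, align 1] → 4
@4: seq [3B, align 1] → 7
@7: ttl [1B, align 1] → 8
@8: version [12B, align 1] → 20
@20: checksum [2B, align 1] → 22

0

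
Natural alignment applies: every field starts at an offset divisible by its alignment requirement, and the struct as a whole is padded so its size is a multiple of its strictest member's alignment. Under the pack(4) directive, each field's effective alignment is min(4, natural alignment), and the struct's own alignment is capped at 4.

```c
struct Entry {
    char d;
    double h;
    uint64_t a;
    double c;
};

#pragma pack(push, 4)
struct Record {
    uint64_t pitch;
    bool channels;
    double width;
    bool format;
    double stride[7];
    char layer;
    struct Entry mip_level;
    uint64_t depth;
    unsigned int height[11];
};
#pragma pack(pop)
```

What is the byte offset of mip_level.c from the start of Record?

Entry: d at 0 (size 1, align 1) → ends 1; pad 7 to align 8 for h; h at 8 (size 8, align 8) → ends 16; a at 16 (size 8, align 8) → ends 24; c at 24 (size 8, align 8) → ends 32; total 32 bytes, alignment 8
pitch at 0 (size 8, align 4) → ends 8
channels at 8 (size 1, align 1) → ends 9
pad 3 to align 4 for width
width at 12 (size 8, align 4) → ends 20
format at 20 (size 1, align 1) → ends 21
pad 3 to align 4 for stride
stride at 24 (size 56, align 4) → ends 80
layer at 80 (size 1, align 1) → ends 81
pad 3 to align 4 for mip_level
mip_level at 84 (size 32, align 4) → ends 116
within Entry: c at 24
84 + 24 = 108

108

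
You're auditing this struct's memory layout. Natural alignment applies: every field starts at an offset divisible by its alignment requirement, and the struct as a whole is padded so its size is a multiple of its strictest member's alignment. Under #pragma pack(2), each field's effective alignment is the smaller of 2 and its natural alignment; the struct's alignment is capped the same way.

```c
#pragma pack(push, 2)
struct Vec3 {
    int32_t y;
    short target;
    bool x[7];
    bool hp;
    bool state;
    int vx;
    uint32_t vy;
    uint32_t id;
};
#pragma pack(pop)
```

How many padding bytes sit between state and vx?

1

0..4  y  (4B, 2-aligned)
4..6  target  (2B, 2-aligned)
6..13  x  (7B, 1-aligned)
13..14  hp  (1B, 1-aligned)
14..15  state  (1B, 1-aligned)
15..16  -- padding (1B)
16..20  vx  (4B, 2-aligned)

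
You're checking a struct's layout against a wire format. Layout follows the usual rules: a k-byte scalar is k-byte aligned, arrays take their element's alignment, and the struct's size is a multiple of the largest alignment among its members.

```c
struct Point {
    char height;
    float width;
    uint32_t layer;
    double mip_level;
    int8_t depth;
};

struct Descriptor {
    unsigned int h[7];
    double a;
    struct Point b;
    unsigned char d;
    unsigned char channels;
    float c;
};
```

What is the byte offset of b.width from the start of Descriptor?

44

Point: @0: height [1B, align 1] → 1; +3 pad (align 4); @4: width [4B, align 4] → 8; @8: layer [4B, align 4] → 12; +4 pad (align 8); @16: mip_level [8B, align 8] → 24; @24: depth [1B, align 1] → 25; +7 tail pad (align 8); size 32, align 8
@0: h [28B, align 4] → 28
+4 pad (align 8)
@32: a [8B, align 8] → 40
@40: b [32B, align 8] → 72
within Point: width at 4
40 + 4 = 44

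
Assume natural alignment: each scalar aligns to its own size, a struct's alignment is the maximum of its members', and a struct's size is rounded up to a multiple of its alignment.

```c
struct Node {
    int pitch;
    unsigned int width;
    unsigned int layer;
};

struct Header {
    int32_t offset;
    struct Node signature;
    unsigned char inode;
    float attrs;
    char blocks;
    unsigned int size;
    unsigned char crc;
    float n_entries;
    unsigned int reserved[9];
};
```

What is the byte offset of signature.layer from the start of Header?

Node: pitch at 0 (size 4, align 4) → ends 4; width at 4 (size 4, align 4) → ends 8; layer at 8 (size 4, align 4) → ends 12; total 12 bytes, alignment 4
offset at 0 (size 4, align 4) → ends 4
signature at 4 (size 12, align 4) → ends 16
within Node: layer at 8
4 + 8 = 12

12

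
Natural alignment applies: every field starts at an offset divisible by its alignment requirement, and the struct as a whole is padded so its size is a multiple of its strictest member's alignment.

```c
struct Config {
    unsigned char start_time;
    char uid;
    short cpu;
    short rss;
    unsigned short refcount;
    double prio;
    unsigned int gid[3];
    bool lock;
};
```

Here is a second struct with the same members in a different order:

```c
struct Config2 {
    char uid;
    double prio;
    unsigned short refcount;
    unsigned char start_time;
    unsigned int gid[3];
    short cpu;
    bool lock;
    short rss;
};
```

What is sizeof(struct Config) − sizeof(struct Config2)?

start_time at 0 (size 1, align 1) → ends 1
uid at 1 (size 1, align 1) → ends 2
cpu at 2 (size 2, align 2) → ends 4
rss at 4 (size 2, align 2) → ends 6
refcount at 6 (size 2, align 2) → ends 8
prio at 8 (size 8, align 8) → ends 16
gid at 16 (size 12, align 4) → ends 28
lock at 28 (size 1, align 1) → ends 29
tail pad 3 to reach multiple of 8
total 32 bytes, alignment 8
— Config2 —
uid at 0 (size 1, align 1) → ends 1
pad 7 to align 8 for prio
prio at 8 (size 8, align 8) → ends 16
refcount at 16 (size 2, align 2) → ends 18
start_time at 18 (size 1, align 1) → ends 19
pad 1 to align 4 for gid
gid at 20 (size 12, align 4) → ends 32
cpu at 32 (size 2, align 2) → ends 34
lock at 34 (size 1, align 1) → ends 35
pad 1 to align 2 for rss
rss at 36 (size 2, align 2) → ends 38
tail pad 2 to reach multiple of 8
total 40 bytes, alignment 8
32 − 40 = -8

-8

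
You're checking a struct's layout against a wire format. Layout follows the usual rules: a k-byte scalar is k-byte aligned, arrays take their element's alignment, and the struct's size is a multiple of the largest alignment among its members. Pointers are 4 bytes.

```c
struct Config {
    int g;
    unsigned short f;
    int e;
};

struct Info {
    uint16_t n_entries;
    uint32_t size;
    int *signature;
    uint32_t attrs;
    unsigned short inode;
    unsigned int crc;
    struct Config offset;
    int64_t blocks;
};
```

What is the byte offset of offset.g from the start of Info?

Config: 0..4  g  (4B, 4-aligned); 4..6  f  (2B, 2-aligned); 6..8  -- padding (2B); 8..12  e  (4B, 4-aligned); sizeof = 12, alignof = 4
0..2  n_entries  (2B, 2-aligned)
2..4  -- padding (2B)
4..8  size  (4B, 4-aligned)
8..12  signature  (4B, 4-aligned)
12..16  attrs  (4B, 4-aligned)
16..18  inode  (2B, 2-aligned)
18..20  -- padding (2B)
20..24  crc  (4B, 4-aligned)
24..36  offset  (12B, 4-aligned)
within Config: g at 0
24 + 0 = 24

24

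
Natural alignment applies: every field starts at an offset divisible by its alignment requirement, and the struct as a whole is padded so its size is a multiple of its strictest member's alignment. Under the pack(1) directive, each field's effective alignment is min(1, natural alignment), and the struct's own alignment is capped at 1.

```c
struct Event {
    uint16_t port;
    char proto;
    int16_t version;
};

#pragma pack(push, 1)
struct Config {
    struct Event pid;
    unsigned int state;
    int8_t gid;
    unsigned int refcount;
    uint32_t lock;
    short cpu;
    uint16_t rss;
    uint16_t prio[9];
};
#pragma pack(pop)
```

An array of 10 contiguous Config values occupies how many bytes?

Event: port at 0 (size 2, align 2) → ends 2; proto at 2 (size 1, align 1) → ends 3; pad 1 to align 2 for version; version at 4 (size 2, align 2) → ends 6; total 6 bytes, alignment 2
pid at 0 (size 6, align 1) → ends 6
state at 6 (size 4, align 1) → ends 10
gid at 10 (size 1, align 1) → ends 11
refcount at 11 (size 4, align 1) → ends 15
lock at 15 (size 4, align 1) → ends 19
cpu at 19 (size 2, align 1) → ends 21
rss at 21 (size 2, align 1) → ends 23
prio at 23 (size 18, align 1) → ends 41
total 41 bytes, alignment 1
array of 10: 10 × 41 = 410

410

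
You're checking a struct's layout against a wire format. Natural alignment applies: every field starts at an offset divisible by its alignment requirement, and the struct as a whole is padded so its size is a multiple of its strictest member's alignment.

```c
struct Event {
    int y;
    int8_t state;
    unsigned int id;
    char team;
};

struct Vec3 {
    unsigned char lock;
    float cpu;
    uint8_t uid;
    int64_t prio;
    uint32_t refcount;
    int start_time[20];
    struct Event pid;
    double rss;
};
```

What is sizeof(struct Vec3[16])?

2176

Event: @0: y [4B, align 4] → 4; @4: state [1B, align 1] → 5; +3 pad (align 4); @8: id [4B, align 4] → 12; @12: team [1B, align 1] → 13; +3 tail pad (align 4); size 16, align 4
@0: lock [1B, align 1] → 1
+3 pad (align 4)
@4: cpu [4B, align 4] → 8
@8: uid [1B, align 1] → 9
+7 pad (align 8)
@16: prio [8B, align 8] → 24
@24: refcount [4B, align 4] → 28
@28: start_time [80B, align 4] → 108
@108: pid [16B, align 4] → 124
+4 pad (align 8)
@128: rss [8B, align 8] → 136
size 136, align 8
array of 16: 16 × 136 = 2176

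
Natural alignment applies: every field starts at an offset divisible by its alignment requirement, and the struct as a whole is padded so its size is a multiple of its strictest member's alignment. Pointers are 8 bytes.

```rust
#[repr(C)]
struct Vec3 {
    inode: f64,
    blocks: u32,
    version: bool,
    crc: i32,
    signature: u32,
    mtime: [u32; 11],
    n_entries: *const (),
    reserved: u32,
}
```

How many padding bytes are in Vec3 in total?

11

@0: inode [8B, align 8] → 8
@8: blocks [4B, align 4] → 12
@12: version [1B, align 1] → 13
+3 pad (align 4)
@16: crc [4B, align 4] → 20
@20: signature [4B, align 4] → 24
@24: mtime [44B, align 4] → 68
+4 pad (align 8)
@72: n_entries [8B, align 8] → 80
@80: reserved [4B, align 4] → 84
+4 tail pad (align 8)
size 88, align 8
data bytes 77, size 88 → padding 11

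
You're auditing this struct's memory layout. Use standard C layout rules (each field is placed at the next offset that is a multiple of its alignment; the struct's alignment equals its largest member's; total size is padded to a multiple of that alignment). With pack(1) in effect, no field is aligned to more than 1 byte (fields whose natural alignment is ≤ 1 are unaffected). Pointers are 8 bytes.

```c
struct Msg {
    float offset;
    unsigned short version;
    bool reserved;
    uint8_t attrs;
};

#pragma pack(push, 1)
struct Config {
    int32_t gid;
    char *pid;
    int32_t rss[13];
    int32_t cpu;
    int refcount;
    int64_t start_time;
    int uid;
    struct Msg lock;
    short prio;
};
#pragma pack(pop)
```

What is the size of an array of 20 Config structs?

1880

Msg: offset at 0 (size 4, align 4) → ends 4; version at 4 (size 2, align 2) → ends 6; reserved at 6 (size 1, align 1) → ends 7; attrs at 7 (size 1, align 1) → ends 8; total 8 bytes, alignment 4
gid at 0 (size 4, align 1) → ends 4
pid at 4 (size 8, align 1) → ends 12
rss at 12 (size 52, align 1) → ends 64
cpu at 64 (size 4, align 1) → ends 68
refcount at 68 (size 4, align 1) → ends 72
start_time at 72 (size 8, align 1) → ends 80
uid at 80 (size 4, align 1) → ends 84
lock at 84 (size 8, align 1) → ends 92
prio at 92 (size 2, align 1) → ends 94
total 94 bytes, alignment 1
array of 20: 20 × 94 = 1880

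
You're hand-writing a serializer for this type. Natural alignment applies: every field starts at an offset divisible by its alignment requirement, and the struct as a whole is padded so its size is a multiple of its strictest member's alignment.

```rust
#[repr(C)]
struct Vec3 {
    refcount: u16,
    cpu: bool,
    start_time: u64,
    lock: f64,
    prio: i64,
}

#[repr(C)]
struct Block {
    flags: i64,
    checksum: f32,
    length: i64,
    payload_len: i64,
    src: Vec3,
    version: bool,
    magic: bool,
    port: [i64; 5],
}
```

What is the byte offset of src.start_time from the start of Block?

40

Vec3: refcount at 0 (size 2, align 2) → ends 2; cpu at 2 (size 1, align 1) → ends 3; pad 5 to align 8 for start_time; start_time at 8 (size 8, align 8) → ends 16; lock at 16 (size 8, align 8) → ends 24; prio at 24 (size 8, align 8) → ends 32; total 32 bytes, alignment 8
flags at 0 (size 8, align 8) → ends 8
checksum at 8 (size 4, align 4) → ends 12
pad 4 to align 8 for length
length at 16 (size 8, align 8) → ends 24
payload_len at 24 (size 8, align 8) → ends 32
src at 32 (size 32, align 8) → ends 64
within Vec3: start_time at 8
32 + 8 = 40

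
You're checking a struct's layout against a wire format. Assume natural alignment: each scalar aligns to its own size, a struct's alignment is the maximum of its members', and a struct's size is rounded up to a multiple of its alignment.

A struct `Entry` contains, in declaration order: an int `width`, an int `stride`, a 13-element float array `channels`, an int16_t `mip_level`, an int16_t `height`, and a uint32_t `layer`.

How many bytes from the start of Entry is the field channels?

8

@0: width [4B, align 4] → 4
@4: stride [4B, align 4] → 8
@8: channels [52B, align 4] → 60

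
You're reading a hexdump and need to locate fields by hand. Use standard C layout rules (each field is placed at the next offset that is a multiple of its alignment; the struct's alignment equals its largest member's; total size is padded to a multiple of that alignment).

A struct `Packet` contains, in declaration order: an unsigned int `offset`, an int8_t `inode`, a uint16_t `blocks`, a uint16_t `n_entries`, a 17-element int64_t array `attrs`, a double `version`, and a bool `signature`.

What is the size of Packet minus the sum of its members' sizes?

0..4  offset  (4B, 4-aligned)
4..5  inode  (1B, 1-aligned)
5..6  -- padding (1B)
6..8  blocks  (2B, 2-aligned)
8..10  n_entries  (2B, 2-aligned)
10..16  -- padding (6B)
16..152  attrs  (136B, 8-aligned)
152..160  version  (8B, 8-aligned)
160..161  signature  (1B, 1-aligned)
161..168  -- tail padding (7B)
sizeof = 168, alignof = 8
data bytes 154, size 168 → padding 14

14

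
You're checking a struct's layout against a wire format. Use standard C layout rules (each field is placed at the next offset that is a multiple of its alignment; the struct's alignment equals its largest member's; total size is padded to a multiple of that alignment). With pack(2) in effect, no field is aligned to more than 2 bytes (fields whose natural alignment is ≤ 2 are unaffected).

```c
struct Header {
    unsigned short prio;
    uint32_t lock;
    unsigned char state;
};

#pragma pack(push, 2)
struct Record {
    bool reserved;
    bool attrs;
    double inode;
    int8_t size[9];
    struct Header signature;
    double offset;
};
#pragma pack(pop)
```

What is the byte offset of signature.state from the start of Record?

28

Header: @0: prio [2B, align 2] → 2; +2 pad (align 4); @4: lock [4B, align 4] → 8; @8: state [1B, align 1] → 9; +3 tail pad (align 4); size 12, align 4
@0: reserved [1B, align 1] → 1
@1: attrs [1B, align 1] → 2
@2: inode [8B, align 2] → 10
@10: size [9B, align 1] → 19
+1 pad (align 2)
@20: signature [12B, align 2] → 32
within Header: state at 8
20 + 8 = 28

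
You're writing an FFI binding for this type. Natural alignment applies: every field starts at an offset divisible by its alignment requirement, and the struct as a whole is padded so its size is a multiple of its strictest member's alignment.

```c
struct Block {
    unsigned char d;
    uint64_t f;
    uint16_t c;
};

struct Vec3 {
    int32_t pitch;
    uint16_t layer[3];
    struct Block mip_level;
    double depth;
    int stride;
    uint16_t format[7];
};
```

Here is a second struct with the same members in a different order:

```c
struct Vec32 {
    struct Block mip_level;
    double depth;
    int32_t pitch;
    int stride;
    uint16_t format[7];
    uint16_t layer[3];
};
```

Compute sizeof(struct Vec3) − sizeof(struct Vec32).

8

Block: 0..1  d  (1B, 1-aligned); 1..8  -- padding (7B); 8..16  f  (8B, 8-aligned); 16..18  c  (2B, 2-aligned); 18..24  -- tail padding (6B); sizeof = 24, alignof = 8
0..4  pitch  (4B, 4-aligned)
4..10  layer  (6B, 2-aligned)
10..16  -- padding (6B)
16..40  mip_level  (24B, 8-aligned)
40..48  depth  (8B, 8-aligned)
48..52  stride  (4B, 4-aligned)
52..66  format  (14B, 2-aligned)
66..72  -- tail padding (6B)
sizeof = 72, alignof = 8
— Vec32 —
0..24  mip_level  (24B, 8-aligned)
24..32  depth  (8B, 8-aligned)
32..36  pitch  (4B, 4-aligned)
36..40  stride  (4B, 4-aligned)
40..54  format  (14B, 2-aligned)
54..60  layer  (6B, 2-aligned)
60..64  -- tail padding (4B)
sizeof = 64, alignof = 8
72 − 64 = 8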